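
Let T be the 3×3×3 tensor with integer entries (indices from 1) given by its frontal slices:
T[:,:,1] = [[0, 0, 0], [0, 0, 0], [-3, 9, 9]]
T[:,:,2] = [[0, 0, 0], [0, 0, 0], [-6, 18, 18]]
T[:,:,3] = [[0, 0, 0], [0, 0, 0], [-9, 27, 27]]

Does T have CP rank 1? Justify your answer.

The mode-1 fibre T[:,1,1] = [0, 0, -3] gives a = [0, 0, 1] (primitive direction); the mode-2 fibre T[3,:,1] = [-3, 9, 9] gives b = [1, -3, -3]; then c[k] = T[3,1,k] / (a[3]·b[1]) = [-3, -6, -9] / 1 = [-3, -6, -9].
Expanding [0, 0, 1] ⊗ [1, -3, -3] ⊗ [-3, -6, -9] reproduces all 27 entries of T, so T = [0, 0, 1] ⊗ [1, -3, -3] ⊗ [-3, -6, -9] and rank(T) ≤ 1.
Equivalently every frontal slice T[:,:,k] is c[k] times the rank-1 matrix [0, 0, 1] ⊗ [1, -3, -3]. So T has rank 1 (it is nonzero).

Yes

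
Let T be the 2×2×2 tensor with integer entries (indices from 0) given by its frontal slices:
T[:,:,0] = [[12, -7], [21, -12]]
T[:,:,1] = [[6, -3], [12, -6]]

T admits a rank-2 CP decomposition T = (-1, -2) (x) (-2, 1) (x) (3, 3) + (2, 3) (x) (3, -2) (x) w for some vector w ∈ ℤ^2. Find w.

w = (1, 0)

Subtract the known terms from T to get the rank-1 residual R = (2, 3) (x) (3, -2) (x) w, so R[i,j,k] = a[i]·b[j]·w[k]. Pick indices with nonzero a[0]·b[0] = (2)·(3) = 6. Only the fibre through (0,0,·) is needed: R[0,0,:] = T[0,0,:] − Σₗ aₗ[0]bₗ[0]cₗ = [12, 6] − (-1)·(-2)·(3, 3) = [6, 0]. Then w[k] = R[0,0,k] / 6 for each k, giving w = [6, 0] / 6 = (1, 0).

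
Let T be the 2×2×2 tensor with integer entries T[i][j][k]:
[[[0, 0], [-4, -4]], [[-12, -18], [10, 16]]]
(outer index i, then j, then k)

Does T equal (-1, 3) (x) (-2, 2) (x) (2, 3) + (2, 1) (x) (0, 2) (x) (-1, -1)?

Reconstruct entry (0,0,0) from the claimed factors: Σₗ aₗ[0]bₗ[0]cₗ[0] = (-1)·(-2)·(2) + (2)·(0)·(-1) = 4, but T[0,0,0] = 0. The claim is false.

No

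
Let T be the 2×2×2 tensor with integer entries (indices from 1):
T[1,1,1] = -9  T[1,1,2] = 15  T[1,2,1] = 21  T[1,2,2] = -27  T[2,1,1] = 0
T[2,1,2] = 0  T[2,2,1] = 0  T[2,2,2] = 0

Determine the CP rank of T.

Lower bound: in the mode-2 unfolding of T (rows indexed by j, columns by (i,k)) the 2×2 minor on rows j ∈ {1, 2}, columns (i,k) ∈ {(1,1), (1,2)} is det [[-9, 15], [21, -27]] = -72 ≠ 0, so that unfolding has rank ≥ 2 and hence rank(T) ≥ 2 (CP rank is at least every unfolding rank, though it can be larger).
Upper bound: T[i,:,:] = a[i]·M for every slice, with a = [1, 0] and M = [[-9, 15], [21, -27]] (rows j, columns k).
Splitting M by its rows (j = 1, 2), M = [1, 0][-9, 15]ᵀ + [0, 1][21, -27]ᵀ.
Hence T = [1, 0] ⊗ [1, 0] ⊗ [-9, 15] + [1, 0] ⊗ [0, 1] ⊗ [21, -27], so rank(T) ≤ 2.
These bounds meet, so rank(T) = 2.

2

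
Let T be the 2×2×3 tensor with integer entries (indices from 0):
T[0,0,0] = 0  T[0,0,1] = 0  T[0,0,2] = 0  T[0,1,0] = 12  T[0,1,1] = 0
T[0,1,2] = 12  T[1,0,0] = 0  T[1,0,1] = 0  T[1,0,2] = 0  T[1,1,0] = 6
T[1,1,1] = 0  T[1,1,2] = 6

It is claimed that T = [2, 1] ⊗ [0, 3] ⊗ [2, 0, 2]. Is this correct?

Reconstruct entrywise from the claimed factors. For example, T[1,1,0] = 6 and Σₗ aₗ[1]bₗ[1]cₗ[0] = (1)·(3)·(2) = 6; checking all 12 entries, every one matches. The claim holds.

Yes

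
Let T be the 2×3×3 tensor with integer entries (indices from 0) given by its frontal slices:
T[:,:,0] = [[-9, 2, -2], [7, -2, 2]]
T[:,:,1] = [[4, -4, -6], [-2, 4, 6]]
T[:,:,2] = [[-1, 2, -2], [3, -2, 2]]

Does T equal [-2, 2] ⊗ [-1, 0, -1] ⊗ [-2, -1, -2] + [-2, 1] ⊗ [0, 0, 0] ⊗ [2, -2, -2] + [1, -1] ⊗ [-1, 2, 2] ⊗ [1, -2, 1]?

Reconstruct entry (0,0,0) from the claimed factors: Σₗ aₗ[0]bₗ[0]cₗ[0] = (-2)·(-1)·(-2) + (-2)·(0)·(2) + (1)·(-1)·(1) = -5, but T[0,0,0] = -9. The claim is false.

No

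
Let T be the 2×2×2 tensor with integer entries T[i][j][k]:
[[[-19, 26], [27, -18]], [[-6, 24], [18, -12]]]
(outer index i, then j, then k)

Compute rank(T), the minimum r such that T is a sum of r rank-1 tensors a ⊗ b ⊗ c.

Lower bound: in the mode-3 unfolding of T (rows indexed by k, columns by (i,j)) the 2×2 minor on rows k ∈ {0, 1}, columns (i,j) ∈ {(0,0), (0,1)} is det [[-19, 27], [26, -18]] = -360 ≠ 0, so that unfolding has rank ≥ 2 and hence rank(T) ≥ 2 (CP rank is at least every unfolding rank, though it can be larger).
Upper bound: with S_k = T[:,:,k], the two rank-1 terms a₁b₁ᵀ, a₂b₂ᵀ are the rank-1 members of the pencil x·S₀ + y·S₁.
det(x·S₀ + y·S₁) is −180·x² − 60·xy + 120·y² = (-60)·(3·x − 2·y)(x + y), vanishing at (x:y) = (2:3) and (1:-1).
M₁ = 2·S₀ + 3·S₁ = [[40, 0], [60, 0]] = 20·(2, 3)(1, 0)ᵀ and M₂ = S₀ − S₁ = [[-45, 45], [-30, 30]] = (-15)·(3, 2)(1, -1)ᵀ, so take a₁ = (2, 3), b₁ = (1, 0), a₂ = (3, 2), b₂ = (1, -1).
Each slice is an integer combination of E₁ = a₁b₁ᵀ and E₂ = a₂b₂ᵀ: S₀ = 4·E₁ − 9·E₂, S₁ = 4·E₁ + 6·E₂; reading off coefficients, c₁ = (4, 4) and c₂ = (-9, 6).
Hence T = (2, 3) ⊗ (1, 0) ⊗ (4, 4) + (3, 2) ⊗ (1, -1) ⊗ (-9, 6), so rank(T) ≤ 2.
These bounds meet, so rank(T) = 2.

2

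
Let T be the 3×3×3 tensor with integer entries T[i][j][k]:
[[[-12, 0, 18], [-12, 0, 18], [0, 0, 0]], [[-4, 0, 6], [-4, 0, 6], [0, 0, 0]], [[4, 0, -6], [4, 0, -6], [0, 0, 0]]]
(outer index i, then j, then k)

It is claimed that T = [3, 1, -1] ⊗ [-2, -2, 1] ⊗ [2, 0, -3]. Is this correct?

No

Reconstruct entry (0,2,0) from the claimed factors: Σₗ aₗ[0]bₗ[2]cₗ[0] = (3)·(1)·(2) = 6, but T[0,2,0] = 0. The claim is false.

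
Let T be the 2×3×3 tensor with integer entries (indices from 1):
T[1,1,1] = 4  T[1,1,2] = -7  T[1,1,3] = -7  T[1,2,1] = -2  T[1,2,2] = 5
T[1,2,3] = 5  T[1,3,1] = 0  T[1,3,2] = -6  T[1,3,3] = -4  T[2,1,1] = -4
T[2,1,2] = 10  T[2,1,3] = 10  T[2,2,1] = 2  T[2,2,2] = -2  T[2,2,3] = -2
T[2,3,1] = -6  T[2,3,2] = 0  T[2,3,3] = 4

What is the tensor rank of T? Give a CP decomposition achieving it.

rank(T) = 3

Lower bound: the mode-2 unfolding of T (rows indexed by j, columns by (i,k) = (1,1), (1,2), (1,3), (2,1), (2,2), (2,3)) is [[4, -7, -7, -4, 10, 10], [-2, 5, 5, 2, -2, -2], [0, -6, -4, -6, 0, 4]].
There the 3×3 minor on rows j ∈ {1, 2, 3}, columns (i,k) ∈ {(1,1), (1,2), (1,3)} is det [[4, -7, -7], [-2, 5, 5], [0, -6, -4]] = 12 ≠ 0, so this unfolding has rank ≥ 3; CP rank is at least every unfolding rank, so rank(T) ≥ 3. (Unfolding ranks only ever bound the CP rank from below — rank(T) can be strictly larger than all of them — so the matching upper bound has to come from an explicit 3-term decomposition.)
Upper bound: T is a sum of 3 rank-1 terms, T = [1, -1] ⊗ [2, -1, 1] ⊗ [2, -4, -4] + [1, 2] ⊗ [0, 0, 1] ⊗ [-2, 0, 2] + [1, 2] ⊗ [1, 1, -2] ⊗ [0, 1, 1] (one valid choice — decompositions are not unique — normalised so each a, b is primitive with positive first nonzero entry; check it by expanding all entries), so rank(T) ≤ 3.
These bounds meet, so rank(T) = 3.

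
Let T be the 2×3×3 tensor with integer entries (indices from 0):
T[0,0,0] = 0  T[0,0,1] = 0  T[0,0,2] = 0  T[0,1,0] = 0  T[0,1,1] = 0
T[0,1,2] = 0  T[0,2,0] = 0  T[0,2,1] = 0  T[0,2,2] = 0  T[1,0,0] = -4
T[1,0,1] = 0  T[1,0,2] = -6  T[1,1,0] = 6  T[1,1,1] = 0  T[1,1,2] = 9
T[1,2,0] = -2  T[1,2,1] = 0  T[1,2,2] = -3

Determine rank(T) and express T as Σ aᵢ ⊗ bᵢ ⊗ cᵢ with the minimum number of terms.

rank(T) = 1

Lower bound: T ≠ 0 (e.g. T[1,0,0] = -4), so rank(T) ≥ 1.
Upper bound: if T = a ⊗ b ⊗ c then every fibre of T is a multiple of the corresponding factor, so read the factors off the fibres through the nonzero entry T[1,0,0] = -4.
The mode-1 fibre T[:,0,0] = [0, -4] gives a = [0, 1] (primitive direction); the mode-2 fibre T[1,:,0] = [-4, 6, -2] gives b = [2, -3, 1]; then c[k] = T[1,0,k] / (a[1]·b[0]) = [-4, 0, -6] / 2 = [-2, 0, -3].
Expanding [0, 1] ⊗ [2, -3, 1] ⊗ [-2, 0, -3] reproduces all 18 entries of T, so T = [0, 1] ⊗ [2, -3, 1] ⊗ [-2, 0, -3] and rank(T) ≤ 1.
These bounds meet, so rank(T) = 1.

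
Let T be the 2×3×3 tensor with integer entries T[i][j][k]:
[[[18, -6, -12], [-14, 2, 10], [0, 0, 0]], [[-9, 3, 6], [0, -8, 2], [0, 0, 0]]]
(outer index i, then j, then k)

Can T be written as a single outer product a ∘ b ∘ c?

The mode-1 unfolding of T (rows indexed by i, columns by (j,k) = (0,0), (0,1), (0,2), (1,0), (1,1), (1,2), (2,0), (2,1), (2,2)) is [[18, -6, -12, -14, 2, 10, 0, 0, 0], [-9, 3, 6, 0, -8, 2, 0, 0, 0]].
There the 2×2 minor on rows i ∈ {0, 1}, columns (j,k) ∈ {(0,0), (1,0)} is det [[18, -14], [-9, 0]] = -126 ≠ 0, so this unfolding has rank ≥ 2; CP rank is at least every unfolding rank, so rank(T) ≥ 2.
In particular rank(T) ≥ 2 > 1, so T is not rank-1.

No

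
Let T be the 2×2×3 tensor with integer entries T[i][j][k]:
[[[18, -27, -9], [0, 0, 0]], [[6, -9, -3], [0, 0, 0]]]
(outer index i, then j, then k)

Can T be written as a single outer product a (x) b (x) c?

Yes

If T = a (x) b (x) c then every fibre of T is a multiple of the corresponding factor, so read the factors off the fibres through the nonzero entry T[0,0,0] = 18.
The mode-1 fibre T[:,0,0] = [18, 6] gives a = (3, 1) (primitive direction); the mode-2 fibre T[0,:,0] = [18, 0] gives b = (1, 0); then c[k] = T[0,0,k] / (a[0]·b[0]) = [18, -27, -9] / 3 = (6, -9, -3).
Expanding (3, 1) (x) (1, 0) (x) (6, -9, -3) reproduces all 12 entries of T, so T = (3, 1) (x) (1, 0) (x) (6, -9, -3) and rank(T) ≤ 1.
Equivalently every frontal slice T[:,:,k] is c[k] times the rank-1 matrix (3, 1) (x) (1, 0). So T has rank 1 (it is nonzero).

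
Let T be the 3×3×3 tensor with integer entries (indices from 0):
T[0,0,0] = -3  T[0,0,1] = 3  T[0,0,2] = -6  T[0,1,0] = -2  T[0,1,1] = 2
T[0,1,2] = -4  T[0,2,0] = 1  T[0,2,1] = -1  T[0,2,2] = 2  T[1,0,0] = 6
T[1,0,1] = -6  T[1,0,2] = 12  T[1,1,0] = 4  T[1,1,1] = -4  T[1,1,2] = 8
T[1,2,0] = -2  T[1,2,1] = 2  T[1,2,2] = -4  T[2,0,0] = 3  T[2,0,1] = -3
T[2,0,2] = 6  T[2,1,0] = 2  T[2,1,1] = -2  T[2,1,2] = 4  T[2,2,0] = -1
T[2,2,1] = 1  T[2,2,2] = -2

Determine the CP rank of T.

1

Lower bound: T ≠ 0 (e.g. T[0,0,0] = -3), so rank(T) ≥ 1.
Upper bound: if T = a ⊗ b ⊗ c then every fibre of T is a multiple of the corresponding factor, so read the factors off the fibres through the nonzero entry T[0,0,0] = -3.
The mode-1 fibre T[:,0,0] = [-3, 6, 3] gives a = [1, -2, -1] (primitive direction); the mode-2 fibre T[0,:,0] = [-3, -2, 1] gives b = [3, 2, -1]; then c[k] = T[0,0,k] / (a[0]·b[0]) = [-3, 3, -6] / 3 = [-1, 1, -2].
Expanding [1, -2, -1] ⊗ [3, 2, -1] ⊗ [-1, 1, -2] reproduces all 27 entries of T, so T = [1, -2, -1] ⊗ [3, 2, -1] ⊗ [-1, 1, -2] and rank(T) ≤ 1.
These bounds meet, so rank(T) = 1.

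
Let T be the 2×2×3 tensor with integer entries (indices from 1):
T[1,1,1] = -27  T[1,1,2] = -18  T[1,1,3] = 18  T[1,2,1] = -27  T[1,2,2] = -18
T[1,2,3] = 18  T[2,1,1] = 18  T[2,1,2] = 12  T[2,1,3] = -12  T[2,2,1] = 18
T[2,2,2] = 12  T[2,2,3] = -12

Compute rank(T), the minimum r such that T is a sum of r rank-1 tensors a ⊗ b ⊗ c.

Lower bound: T ≠ 0 (e.g. T[1,1,1] = -27), so rank(T) ≥ 1.
Upper bound: if T = a ⊗ b ⊗ c then every fibre of T is a multiple of the corresponding factor, so read the factors off the fibres through the nonzero entry T[1,1,1] = -27.
The mode-1 fibre T[:,1,1] = [-27, 18] gives a = [3, -2] (primitive direction); the mode-2 fibre T[1,:,1] = [-27, -27] gives b = [1, 1]; then c[k] = T[1,1,k] / (a[1]·b[1]) = [-27, -18, 18] / 3 = [-9, -6, 6].
Expanding [3, -2] ⊗ [1, 1] ⊗ [-9, -6, 6] reproduces all 12 entries of T, so T = [3, -2] ⊗ [1, 1] ⊗ [-9, -6, 6] and rank(T) ≤ 1.
These bounds meet, so rank(T) = 1.

1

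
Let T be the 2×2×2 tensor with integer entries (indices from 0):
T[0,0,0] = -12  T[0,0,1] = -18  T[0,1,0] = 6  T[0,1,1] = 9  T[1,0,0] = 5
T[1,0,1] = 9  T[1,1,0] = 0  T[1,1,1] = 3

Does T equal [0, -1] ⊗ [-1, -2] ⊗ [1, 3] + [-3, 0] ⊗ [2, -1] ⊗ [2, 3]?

Reconstruct entry (1,0,0) from the claimed factors: Σₗ aₗ[1]bₗ[0]cₗ[0] = (-1)·(-1)·(1) + (0)·(2)·(2) = 1, but T[1,0,0] = 5. The claim is false.

No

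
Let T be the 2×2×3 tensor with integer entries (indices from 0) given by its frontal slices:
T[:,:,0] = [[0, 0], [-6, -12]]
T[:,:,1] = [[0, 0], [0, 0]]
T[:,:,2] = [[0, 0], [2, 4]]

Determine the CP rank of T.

Lower bound: T ≠ 0 (e.g. T[1,0,0] = -6), so rank(T) ≥ 1.
Upper bound: the mode-1 fibre T[:,0,0] = [0, -6] gives a = [0, 1] (primitive direction); the mode-2 fibre T[1,:,0] = [-6, -12] gives b = [1, 2]; then c[k] = T[1,0,k] / (a[1]·b[0]) = [-6, 0, 2] / 1 = [-6, 0, 2].
Expanding [0, 1] ⊗ [1, 2] ⊗ [-6, 0, 2] reproduces all 12 entries of T, so T = [0, 1] ⊗ [1, 2] ⊗ [-6, 0, 2] and rank(T) ≤ 1.
These bounds meet, so rank(T) = 1.

1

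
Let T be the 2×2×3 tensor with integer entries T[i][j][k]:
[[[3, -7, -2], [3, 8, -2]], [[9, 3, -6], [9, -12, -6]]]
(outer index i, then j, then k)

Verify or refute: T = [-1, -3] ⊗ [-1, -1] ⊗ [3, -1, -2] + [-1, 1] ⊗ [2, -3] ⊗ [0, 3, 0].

Yes

Reconstruct entrywise from the claimed factors. For example, T[0,1,1] = 8 and Σₗ aₗ[0]bₗ[1]cₗ[1] = (-1)·(-1)·(-1) + (-1)·(-3)·(3) = 8; checking all 12 entries, every one matches. The claim holds.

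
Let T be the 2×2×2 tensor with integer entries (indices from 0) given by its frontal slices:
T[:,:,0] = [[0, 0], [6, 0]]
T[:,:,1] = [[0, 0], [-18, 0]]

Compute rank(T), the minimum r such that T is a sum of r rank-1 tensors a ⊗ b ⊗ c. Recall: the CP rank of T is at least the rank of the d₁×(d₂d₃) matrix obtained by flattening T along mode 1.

Lower bound: T ≠ 0 (e.g. T[1,0,0] = 6), so rank(T) ≥ 1.
Upper bound: if T = a ⊗ b ⊗ c then every fibre of T is a multiple of the corresponding factor, so read the factors off the fibres through the nonzero entry T[1,0,0] = 6.
The mode-1 fibre T[:,0,0] = [0, 6] gives a = (0, 1) (primitive direction); the mode-2 fibre T[1,:,0] = [6, 0] gives b = (1, 0); then c[k] = T[1,0,k] / (a[1]·b[0]) = [6, -18] / 1 = (6, -18).
Expanding (0, 1) ⊗ (1, 0) ⊗ (6, -18) reproduces all 8 entries of T, so T = (0, 1) ⊗ (1, 0) ⊗ (6, -18) and rank(T) ≤ 1.
These bounds meet, so rank(T) = 1.

1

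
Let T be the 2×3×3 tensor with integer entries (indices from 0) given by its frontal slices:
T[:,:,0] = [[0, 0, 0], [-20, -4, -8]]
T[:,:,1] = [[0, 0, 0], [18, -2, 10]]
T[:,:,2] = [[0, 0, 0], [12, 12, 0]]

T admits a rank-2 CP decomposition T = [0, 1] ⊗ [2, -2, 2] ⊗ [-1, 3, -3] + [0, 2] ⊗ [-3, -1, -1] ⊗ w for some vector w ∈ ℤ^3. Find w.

Subtract the known terms from T to get the rank-1 residual R = [0, 2] ⊗ [-3, -1, -1] ⊗ w, so R[i,j,k] = a[i]·b[j]·w[k]. Pick indices with nonzero a[1]·b[0] = (2)·(-3) = -6. Only the fibre through (1,0,·) is needed: R[1,0,:] = T[1,0,:] − Σₗ aₗ[1]bₗ[0]cₗ = [-20, 18, 12] − (1)·(2)·[-1, 3, -3] = [-18, 12, 18]. Then w[k] = R[1,0,k] / -6 for each k, giving w = [-18, 12, 18] / -6 = [3, -2, -3].

w = [3, -2, -3]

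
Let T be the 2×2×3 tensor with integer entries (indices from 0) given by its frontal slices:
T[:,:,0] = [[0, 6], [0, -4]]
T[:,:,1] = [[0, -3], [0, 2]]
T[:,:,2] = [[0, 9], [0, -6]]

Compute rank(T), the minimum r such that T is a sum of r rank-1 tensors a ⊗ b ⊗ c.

1

Lower bound: T ≠ 0 (e.g. T[0,1,0] = 6), so rank(T) ≥ 1.
Upper bound: if T = a ⊗ b ⊗ c then every fibre of T is a multiple of the corresponding factor, so read the factors off the fibres through the nonzero entry T[0,1,0] = 6.
The mode-1 fibre T[:,1,0] = [6, -4] gives a = [3, -2] (primitive direction); the mode-2 fibre T[0,:,0] = [0, 6] gives b = [0, 1]; then c[k] = T[0,1,k] / (a[0]·b[1]) = [6, -3, 9] / 3 = [2, -1, 3].
Expanding [3, -2] ⊗ [0, 1] ⊗ [2, -1, 3] reproduces all 12 entries of T, so T = [3, -2] ⊗ [0, 1] ⊗ [2, -1, 3] and rank(T) ≤ 1.
These bounds meet, so rank(T) = 1.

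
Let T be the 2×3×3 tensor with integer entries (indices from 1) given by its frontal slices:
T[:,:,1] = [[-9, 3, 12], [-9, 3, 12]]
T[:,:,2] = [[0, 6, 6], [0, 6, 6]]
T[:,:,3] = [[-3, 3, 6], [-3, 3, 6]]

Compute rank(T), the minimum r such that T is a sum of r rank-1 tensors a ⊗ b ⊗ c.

Lower bound: the mode-2 unfolding of T (rows indexed by j, columns by (i,k) = (1,1), (1,2), (1,3), (2,1), (2,2), (2,3)) is [[-9, 0, -3, -9, 0, -3], [3, 6, 3, 3, 6, 3], [12, 6, 6, 12, 6, 6]].
There the 2×2 minor on rows j ∈ {1, 2}, columns (i,k) ∈ {(1,1), (1,2)} is det [[-9, 0], [3, 6]] = -54 ≠ 0, so this unfolding has rank ≥ 2; CP rank is at least every unfolding rank, so rank(T) ≥ 2. (This is only a lower bound: in general the CP rank may exceed every unfolding rank, so we still need to exhibit 2 rank-1 terms summing to T.)
Upper bound — finding two terms. Every mode-1 slice of T is a multiple of one matrix: T[i,:,:] = a[i]·M with a = (1, 1) and M = [[-9, 0, -3], [3, 6, 3], [12, 6, 6]] (rows indexed by j, columns by k). So it suffices to write M as a sum of two rank-1 matrices.
The rows of M satisfy (row 1) = (row 2) − (row 3), so splitting by rows, M = (1, 1, 0)(3, 6, 3)ᵀ + (-1, 0, 1)(12, 6, 6)ᵀ.
Hence T = (1, 1) ⊗ (1, 1, 0) ⊗ (3, 6, 3) + (1, 1) ⊗ (-1, 0, 1) ⊗ (12, 6, 6), so rank(T) ≤ 2.
These bounds meet, so rank(T) = 2.
Check entry T[2,2,2] = 6: (1)·(1)·(6) + (1)·(0)·(6) = 6.

2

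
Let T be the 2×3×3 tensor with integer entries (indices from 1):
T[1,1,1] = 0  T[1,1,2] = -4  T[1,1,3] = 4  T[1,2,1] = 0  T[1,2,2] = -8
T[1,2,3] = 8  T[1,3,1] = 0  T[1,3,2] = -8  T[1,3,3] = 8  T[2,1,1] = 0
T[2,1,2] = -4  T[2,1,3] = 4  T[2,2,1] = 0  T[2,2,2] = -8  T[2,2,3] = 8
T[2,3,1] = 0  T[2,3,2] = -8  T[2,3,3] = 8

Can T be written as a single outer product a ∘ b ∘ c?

If T = a ∘ b ∘ c then every fibre of T is a multiple of the corresponding factor, so read the factors off the fibres through the nonzero entry T[1,1,2] = -4.
The mode-1 fibre T[:,1,2] = [-4, -4] gives a = (1, 1) (primitive direction); the mode-2 fibre T[1,:,2] = [-4, -8, -8] gives b = (1, 2, 2); then c[k] = T[1,1,k] / (a[1]·b[1]) = [0, -4, 4] / 1 = (0, -4, 4).
Expanding (1, 1) ∘ (1, 2, 2) ∘ (0, -4, 4) reproduces all 18 entries of T, so T = (1, 1) ∘ (1, 2, 2) ∘ (0, -4, 4) and rank(T) ≤ 1.
Equivalently every frontal slice T[:,:,k] is c[k] times the rank-1 matrix (1, 1) ∘ (1, 2, 2). So T has rank 1 (it is nonzero).

Yes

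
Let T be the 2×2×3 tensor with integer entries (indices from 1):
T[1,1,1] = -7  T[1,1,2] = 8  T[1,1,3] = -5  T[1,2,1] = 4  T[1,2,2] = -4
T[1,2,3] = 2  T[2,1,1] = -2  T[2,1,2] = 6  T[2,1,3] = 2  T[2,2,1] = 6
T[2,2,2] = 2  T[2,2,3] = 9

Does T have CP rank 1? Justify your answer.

The mode-3 unfolding of T (rows indexed by k, columns by (i,j) = (1,1), (1,2), (2,1), (2,2)) is [[-7, 4, -2, 6], [8, -4, 6, 2], [-5, 2, 2, 9]].
There the 3×3 minor on rows k ∈ {1, 2, 3}, columns (i,j) ∈ {(1,1), (1,2), (2,1)} is det [[-7, 4, -2], [8, -4, 6], [-5, 2, 2]] = -36 ≠ 0, so this unfolding has rank ≥ 3; CP rank is at least every unfolding rank, so rank(T) ≥ 3.
In particular rank(T) ≥ 3 > 1, so T is not rank-1.

No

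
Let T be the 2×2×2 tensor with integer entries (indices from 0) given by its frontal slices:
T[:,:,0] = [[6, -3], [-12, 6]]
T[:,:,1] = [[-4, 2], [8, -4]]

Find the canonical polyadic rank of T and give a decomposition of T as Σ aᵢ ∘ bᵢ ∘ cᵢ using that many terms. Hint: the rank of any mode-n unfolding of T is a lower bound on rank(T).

Lower bound: T ≠ 0 (e.g. T[0,0,0] = 6), so rank(T) ≥ 1.
Upper bound: the mode-1 fibre T[:,0,0] = [6, -12] gives a = [1, -2] (primitive direction); the mode-2 fibre T[0,:,0] = [6, -3] gives b = [2, -1]; then c[k] = T[0,0,k] / (a[0]·b[0]) = [6, -4] / 2 = [3, -2].
Expanding [1, -2] ∘ [2, -1] ∘ [3, -2] reproduces all 8 entries of T, so T = [1, -2] ∘ [2, -1] ∘ [3, -2] and rank(T) ≤ 1.
These bounds meet, so rank(T) = 1.

rank(T) = 1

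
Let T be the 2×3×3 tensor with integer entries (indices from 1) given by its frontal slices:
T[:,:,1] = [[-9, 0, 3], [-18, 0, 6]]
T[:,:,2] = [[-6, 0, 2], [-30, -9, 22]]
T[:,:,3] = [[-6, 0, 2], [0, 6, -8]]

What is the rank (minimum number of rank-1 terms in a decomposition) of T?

Lower bound: in the mode-2 unfolding of T (rows indexed by j, columns by (i,k)) the 2×2 minor on rows j ∈ {1, 2}, columns (i,k) ∈ {(1,1), (2,2)} is det [[-9, -30], [0, -9]] = 81 ≠ 0, so that unfolding has rank ≥ 2 and hence rank(T) ≥ 2 (CP rank is at least every unfolding rank, though it can be larger).
Upper bound: with S_k = T[:,:,k], the two rank-1 terms a₁b₁ᵀ, a₂b₂ᵀ are the rank-1 members of the pencil x·S₁ + y·S₂.
The 2×2 minor of x·S₁ + y·S₂ on rows {1,2}, columns {1,2} is 81·xy + 54·y² = 27·(3·x + 2·y)(y), vanishing at (x:y) = (2:-3) and (1:0).
M₁ = 2·S₁ − 3·S₂ = [[0, 0, 0], [54, 27, -54]] = 27·[0, 1][2, 1, -2]ᵀ and M₂ = S₁ = [[-9, 0, 3], [-18, 0, 6]] = (-3)·[1, 2][3, 0, -1]ᵀ, so take a₁ = [0, 1], b₁ = [2, 1, -2], a₂ = [1, 2], b₂ = [3, 0, -1].
Each slice is an integer combination of E₁ = a₁b₁ᵀ and E₂ = a₂b₂ᵀ: S₁ = −3·E₂, S₂ = −9·E₁ − 2·E₂, S₃ = 6·E₁ − 2·E₂; reading off coefficients, c₁ = [0, -9, 6] and c₂ = [-3, -2, -2].
Hence T = [0, 1] ⊗ [2, 1, -2] ⊗ [0, -9, 6] + [1, 2] ⊗ [3, 0, -1] ⊗ [-3, -2, -2], so rank(T) ≤ 2.
These bounds meet, so rank(T) = 2.

2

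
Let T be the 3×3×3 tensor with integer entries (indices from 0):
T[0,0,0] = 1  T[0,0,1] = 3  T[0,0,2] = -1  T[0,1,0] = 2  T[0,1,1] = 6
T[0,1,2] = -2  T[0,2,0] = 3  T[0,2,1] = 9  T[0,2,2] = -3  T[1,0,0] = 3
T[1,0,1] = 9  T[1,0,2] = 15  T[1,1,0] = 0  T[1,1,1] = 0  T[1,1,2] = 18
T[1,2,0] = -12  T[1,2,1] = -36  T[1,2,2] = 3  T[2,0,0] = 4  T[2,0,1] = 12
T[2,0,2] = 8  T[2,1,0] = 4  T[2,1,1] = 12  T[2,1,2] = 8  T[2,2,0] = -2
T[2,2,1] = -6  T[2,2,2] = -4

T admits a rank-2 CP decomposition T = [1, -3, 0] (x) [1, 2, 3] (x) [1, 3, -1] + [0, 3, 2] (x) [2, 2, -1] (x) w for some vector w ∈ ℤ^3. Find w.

w = [1, 3, 2]

Subtract the known terms from T to get the rank-1 residual R = [0, 3, 2] (x) [2, 2, -1] (x) w, so R[i,j,k] = a[i]·b[j]·w[k]. Pick indices with nonzero a[1]·b[0] = (3)·(2) = 6. Only the fibre through (1,0,·) is needed: R[1,0,:] = T[1,0,:] − Σₗ aₗ[1]bₗ[0]cₗ = [3, 9, 15] − (-3)·(1)·[1, 3, -1] = [6, 18, 12]. Then w[k] = R[1,0,k] / 6 for each k, giving w = [6, 18, 12] / 6 = [1, 3, 2].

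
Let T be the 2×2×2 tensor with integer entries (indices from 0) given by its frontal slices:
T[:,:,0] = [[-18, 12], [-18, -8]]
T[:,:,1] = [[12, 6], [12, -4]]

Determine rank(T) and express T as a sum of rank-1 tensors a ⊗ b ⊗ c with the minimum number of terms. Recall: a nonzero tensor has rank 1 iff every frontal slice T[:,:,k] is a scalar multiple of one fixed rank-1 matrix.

Lower bound: the mode-1 unfolding of T (rows indexed by i, columns by (j,k) = (0,0), (0,1), (1,0), (1,1)) is [[-18, 12, 12, 6], [-18, 12, -8, -4]].
There the 2×2 minor on rows i ∈ {0, 1}, columns (j,k) ∈ {(0,0), (1,0)} is det [[-18, 12], [-18, -8]] = 360 ≠ 0, so this unfolding has rank ≥ 2; CP rank is at least every unfolding rank, so rank(T) ≥ 2. (Flattening ranks never certify an upper bound on CP rank; for that we must actually write T with 2 rank-1 terms.)
Upper bound — finding two terms. Write S_k = T[:,:,k] for the frontal slices: S₀ = [[-18, 12], [-18, -8]], S₁ = [[12, 6], [12, -4]].
If T = a₁ ⊗ b₁ ⊗ c₁ + a₂ ⊗ b₂ ⊗ c₂ then each S_k = c₁[k]·a₁b₁ᵀ + c₂[k]·a₂b₂ᵀ. S₀ and S₁ are linearly independent, so a₁b₁ᵀ and a₂b₂ᵀ must span the same plane of matrices: they are the rank-1 matrices of the form x·S₀ + y·S₁.
det(x·S₀ + y·S₁) is 360·x² − 60·xy − 120·y² = 60·(3·x − 2·y)(2·x + y), vanishing at (x:y) = (2:3) and (1:-2).
M₁ = 2·S₀ + 3·S₁ = [[0, 42], [0, -28]] = 14·[3, -2][0, 1]ᵀ and M₂ = S₀ − 2·S₁ = [[-42, 0], [-42, 0]] = (-42)·[1, 1][1, 0]ᵀ, so take a₁ = [3, -2], b₁ = [0, 1], a₂ = [1, 1], b₂ = [1, 0].
Each slice is an integer combination of E₁ = a₁b₁ᵀ and E₂ = a₂b₂ᵀ: S₀ = 4·E₁ − 18·E₂, S₁ = 2·E₁ + 12·E₂; reading off coefficients, c₁ = [4, 2] and c₂ = [-18, 12].
Hence T = [3, -2] ⊗ [0, 1] ⊗ [4, 2] + [1, 1] ⊗ [1, 0] ⊗ [-18, 12], so rank(T) ≤ 2.
These bounds meet, so rank(T) = 2.
Check entry T[1,1,0] = -8: (-2)·(1)·(4) + (1)·(0)·(-18) = -8.

rank(T) = 2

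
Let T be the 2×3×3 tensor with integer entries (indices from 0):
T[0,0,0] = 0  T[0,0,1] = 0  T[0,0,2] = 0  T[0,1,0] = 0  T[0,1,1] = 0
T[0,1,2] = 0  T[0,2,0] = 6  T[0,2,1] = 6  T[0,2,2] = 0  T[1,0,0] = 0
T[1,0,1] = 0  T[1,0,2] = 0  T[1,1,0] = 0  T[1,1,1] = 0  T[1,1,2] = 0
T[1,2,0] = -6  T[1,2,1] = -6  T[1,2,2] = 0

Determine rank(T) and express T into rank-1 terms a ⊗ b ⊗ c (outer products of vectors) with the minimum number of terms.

Lower bound: T ≠ 0 (e.g. T[0,2,0] = 6), so rank(T) ≥ 1.
Upper bound: the mode-1 fibre T[:,2,0] = [6, -6] gives a = (1, -1) (primitive direction); the mode-2 fibre T[0,:,0] = [0, 0, 6] gives b = (0, 0, 1); then c[k] = T[0,2,k] / (a[0]·b[2]) = [6, 6, 0] / 1 = (6, 6, 0).
Expanding (1, -1) ⊗ (0, 0, 1) ⊗ (6, 6, 0) reproduces all 18 entries of T, so T = (1, -1) ⊗ (0, 0, 1) ⊗ (6, 6, 0) and rank(T) ≤ 1.
These bounds meet, so rank(T) = 1.

rank(T) = 1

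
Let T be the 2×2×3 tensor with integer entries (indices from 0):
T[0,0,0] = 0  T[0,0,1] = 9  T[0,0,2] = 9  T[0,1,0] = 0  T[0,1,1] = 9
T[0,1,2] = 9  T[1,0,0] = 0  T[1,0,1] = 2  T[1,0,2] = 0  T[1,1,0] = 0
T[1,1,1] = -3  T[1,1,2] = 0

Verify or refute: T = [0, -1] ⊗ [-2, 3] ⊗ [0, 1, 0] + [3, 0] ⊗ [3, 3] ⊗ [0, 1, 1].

Yes

Reconstruct entrywise from the claimed factors. For example, T[1,1,0] = 0 and Σₗ aₗ[1]bₗ[1]cₗ[0] = (-1)·(3)·(0) + (0)·(3)·(0) = 0; checking all 12 entries, every one matches. The claim holds.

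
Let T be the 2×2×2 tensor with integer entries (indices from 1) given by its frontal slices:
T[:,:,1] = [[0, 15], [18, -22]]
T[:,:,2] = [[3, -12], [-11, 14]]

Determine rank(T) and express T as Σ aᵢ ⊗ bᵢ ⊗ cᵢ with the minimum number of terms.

rank(T) = 2

Lower bound: the mode-1 unfolding of T (rows indexed by i, columns by (j,k) = (1,1), (1,2), (2,1), (2,2)) is [[0, 3, 15, -12], [18, -11, -22, 14]].
There the 2×2 minor on rows i ∈ {1, 2}, columns (j,k) ∈ {(1,1), (1,2)} is det [[0, 3], [18, -11]] = -54 ≠ 0, so this unfolding has rank ≥ 2; CP rank is at least every unfolding rank, so rank(T) ≥ 2. (Unfolding ranks only ever bound the CP rank from below — rank(T) can be strictly larger than all of them — so the matching upper bound has to come from an explicit 2-term decomposition.)
Upper bound — finding two terms. Write S_k = T[:,:,k] for the frontal slices: S₁ = [[0, 15], [18, -22]], S₂ = [[3, -12], [-11, 14]].
If T = a₁ ⊗ b₁ ⊗ c₁ + a₂ ⊗ b₂ ⊗ c₂ then each S_k = c₁[k]·a₁b₁ᵀ + c₂[k]·a₂b₂ᵀ. S₁ and S₂ are linearly independent, so a₁b₁ᵀ and a₂b₂ᵀ must span the same plane of matrices: they are the rank-1 matrices of the form x·S₁ + y·S₂.
det(x·S₁ + y·S₂) is −270·x² + 315·xy − 90·y² = (-45)·(3·x − 2·y)(2·x − y), vanishing at (x:y) = (2:3) and (1:2).
M₁ = 2·S₁ + 3·S₂ = [[9, -6], [3, -2]] = [3, 1][3, -2]ᵀ and M₂ = S₁ + 2·S₂ = [[6, -9], [-4, 6]] = [3, -2][2, -3]ᵀ, so take a₁ = [3, 1], b₁ = [3, -2], a₂ = [3, -2], b₂ = [2, -3].
Each slice is an integer combination of E₁ = a₁b₁ᵀ and E₂ = a₂b₂ᵀ: S₁ = 2·E₁ − 3·E₂, S₂ = −E₁ + 2·E₂; reading off coefficients, c₁ = [2, -1] and c₂ = [-3, 2].
Hence T = [3, 1] ⊗ [3, -2] ⊗ [2, -1] + [3, -2] ⊗ [2, -3] ⊗ [-3, 2], so rank(T) ≤ 2.
These bounds meet, so rank(T) = 2.
Check entry T[2,1,2] = -11: (1)·(3)·(-1) + (-2)·(2)·(2) = -11.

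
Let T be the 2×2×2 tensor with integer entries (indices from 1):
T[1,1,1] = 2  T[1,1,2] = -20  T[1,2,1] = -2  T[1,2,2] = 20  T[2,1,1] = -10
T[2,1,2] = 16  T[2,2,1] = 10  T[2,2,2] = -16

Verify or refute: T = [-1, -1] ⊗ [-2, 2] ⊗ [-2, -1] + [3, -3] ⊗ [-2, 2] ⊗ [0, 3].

No

Reconstruct entry (1,1,1) from the claimed factors: Σₗ aₗ[1]bₗ[1]cₗ[1] = (-1)·(-2)·(-2) + (3)·(-2)·(0) = -4, but T[1,1,1] = 2. The claim is false.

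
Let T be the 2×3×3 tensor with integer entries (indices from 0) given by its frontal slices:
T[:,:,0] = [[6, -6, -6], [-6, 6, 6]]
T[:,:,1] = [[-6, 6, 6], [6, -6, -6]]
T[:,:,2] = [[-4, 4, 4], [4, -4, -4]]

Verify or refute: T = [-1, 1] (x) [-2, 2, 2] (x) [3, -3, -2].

Reconstruct entrywise from the claimed factors. For example, T[0,1,1] = 6 and Σₗ aₗ[0]bₗ[1]cₗ[1] = (-1)·(2)·(-3) = 6; checking all 18 entries, every one matches. The claim holds.

Yes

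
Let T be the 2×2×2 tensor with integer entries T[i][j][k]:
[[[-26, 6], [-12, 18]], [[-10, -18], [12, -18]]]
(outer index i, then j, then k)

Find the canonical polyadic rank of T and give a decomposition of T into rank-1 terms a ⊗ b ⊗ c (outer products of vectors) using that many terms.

Lower bound: the mode-3 unfolding of T (rows indexed by k, columns by (i,j) = (0,0), (0,1), (1,0), (1,1)) is [[-26, -12, -10, 12], [6, 18, -18, -18]].
There the 2×2 minor on rows k ∈ {0, 1}, columns (i,j) ∈ {(0,0), (0,1)} is det [[-26, -12], [6, 18]] = -396 ≠ 0, so this unfolding has rank ≥ 2; CP rank is at least every unfolding rank, so rank(T) ≥ 2. (Unfolding ranks only ever bound the CP rank from below — rank(T) can be strictly larger than all of them — so the matching upper bound has to come from an explicit 2-term decomposition.)
Upper bound — finding two terms. Write S_k = T[:,:,k] for the frontal slices: S₀ = [[-26, -12], [-10, 12]], S₁ = [[6, 18], [-18, -18]].
If T = a₁ ⊗ b₁ ⊗ c₁ + a₂ ⊗ b₂ ⊗ c₂ then each S_k = c₁[k]·a₁b₁ᵀ + c₂[k]·a₂b₂ᵀ. S₀ and S₁ are linearly independent, so a₁b₁ᵀ and a₂b₂ᵀ must span the same plane of matrices: they are the rank-1 matrices of the form x·S₀ + y·S₁.
det(x·S₀ + y·S₁) is −432·x² + 504·xy + 216·y² = (-72)·(2·x − 3·y)(3·x + y), vanishing at (x:y) = (3:2) and (1:-3).
M₁ = 3·S₀ + 2·S₁ = [[-66, 0], [-66, 0]] = (-66)·(1, 1)(1, 0)ᵀ and M₂ = S₀ − 3·S₁ = [[-44, -66], [44, 66]] = (-22)·(1, -1)(2, 3)ᵀ, so take a₁ = (1, 1), b₁ = (1, 0), a₂ = (1, -1), b₂ = (2, 3).
Each slice is an integer combination of E₁ = a₁b₁ᵀ and E₂ = a₂b₂ᵀ: S₀ = −18·E₁ − 4·E₂, S₁ = −6·E₁ + 6·E₂; reading off coefficients, c₁ = (-18, -6) and c₂ = (-4, 6).
Hence T = (1, 1) ⊗ (1, 0) ⊗ (-18, -6) + (1, -1) ⊗ (2, 3) ⊗ (-4, 6), so rank(T) ≤ 2.
These bounds meet, so rank(T) = 2.
Check entry T[0,0,0] = -26: (1)·(1)·(-18) + (1)·(2)·(-4) = -26.

rank(T) = 2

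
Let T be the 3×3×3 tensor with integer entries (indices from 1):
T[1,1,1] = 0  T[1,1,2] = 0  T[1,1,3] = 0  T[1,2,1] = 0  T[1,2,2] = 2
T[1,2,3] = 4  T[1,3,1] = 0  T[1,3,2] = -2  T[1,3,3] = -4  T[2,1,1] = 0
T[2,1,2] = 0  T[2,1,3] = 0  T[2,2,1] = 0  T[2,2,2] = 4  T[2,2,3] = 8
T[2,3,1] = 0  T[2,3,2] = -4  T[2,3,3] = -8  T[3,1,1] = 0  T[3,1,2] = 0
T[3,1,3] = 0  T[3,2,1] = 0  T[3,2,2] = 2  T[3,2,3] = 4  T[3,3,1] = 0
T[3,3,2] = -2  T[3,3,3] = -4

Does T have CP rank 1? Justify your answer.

The mode-1 fibre T[:,2,2] = [2, 4, 2] gives a = [1, 2, 1] (primitive direction); the mode-2 fibre T[1,:,2] = [0, 2, -2] gives b = [0, 1, -1]; then c[k] = T[1,2,k] / (a[1]·b[2]) = [0, 2, 4] / 1 = [0, 2, 4].
Expanding [1, 2, 1] ∘ [0, 1, -1] ∘ [0, 2, 4] reproduces all 27 entries of T, so T = [1, 2, 1] ∘ [0, 1, -1] ∘ [0, 2, 4] and rank(T) ≤ 1.
Equivalently every frontal slice T[:,:,k] is c[k] times the rank-1 matrix [1, 2, 1] ∘ [0, 1, -1]. So T has rank 1 (it is nonzero).

Yes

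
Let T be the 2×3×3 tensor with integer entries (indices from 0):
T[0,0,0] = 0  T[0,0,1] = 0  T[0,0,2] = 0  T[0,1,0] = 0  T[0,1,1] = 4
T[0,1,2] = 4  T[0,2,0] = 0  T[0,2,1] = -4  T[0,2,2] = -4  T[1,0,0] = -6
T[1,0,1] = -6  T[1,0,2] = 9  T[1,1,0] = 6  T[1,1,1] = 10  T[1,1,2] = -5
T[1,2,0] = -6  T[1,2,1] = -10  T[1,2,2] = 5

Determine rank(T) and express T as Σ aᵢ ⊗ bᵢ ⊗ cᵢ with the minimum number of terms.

Lower bound: the mode-3 unfolding of T (rows indexed by k, columns by (i,j) = (0,0), (0,1), (0,2), (1,0), (1,1), (1,2)) is [[0, 0, 0, -6, 6, -6], [0, 4, -4, -6, 10, -10], [0, 4, -4, 9, -5, 5]].
There the 2×2 minor on rows k ∈ {0, 1}, columns (i,j) ∈ {(0,1), (1,0)} is det [[0, -6], [4, -6]] = 24 ≠ 0, so this unfolding has rank ≥ 2; CP rank is at least every unfolding rank, so rank(T) ≥ 2. (Flattening ranks never certify an upper bound on CP rank; for that we must actually write T with 2 rank-1 terms.)
Upper bound — finding two terms. Write S_k = T[:,:,k] for the frontal slices: S₀ = [[0, 0, 0], [-6, 6, -6]], S₁ = [[0, 4, -4], [-6, 10, -10]], S₂ = [[0, 4, -4], [9, -5, 5]].
If T = a₁ ⊗ b₁ ⊗ c₁ + a₂ ⊗ b₂ ⊗ c₂ then each S_k = c₁[k]·a₁b₁ᵀ + c₂[k]·a₂b₂ᵀ. S₀ and S₁ are linearly independent, so a₁b₁ᵀ and a₂b₂ᵀ must span the same plane of matrices: they are the rank-1 matrices of the form x·S₀ + y·S₁.
The 2×2 minor of x·S₀ + y·S₁ on rows {0,1}, columns {0,1} is 24·xy + 24·y² = 24·(y)(x + y), vanishing at (x:y) = (1:0) and (1:-1).
M₁ = S₀ = [[0, 0, 0], [-6, 6, -6]] = (-6)·[0, 1][1, -1, 1]ᵀ and M₂ = S₀ − S₁ = [[0, -4, 4], [0, -4, 4]] = (-4)·[1, 1][0, 1, -1]ᵀ, so take a₁ = [0, 1], b₁ = [1, -1, 1], a₂ = [1, 1], b₂ = [0, 1, -1].
Each slice is an integer combination of E₁ = a₁b₁ᵀ and E₂ = a₂b₂ᵀ: S₀ = −6·E₁, S₁ = −6·E₁ + 4·E₂, S₂ = 9·E₁ + 4·E₂; reading off coefficients, c₁ = [-6, -6, 9] and c₂ = [0, 4, 4].
Hence T = [0, 1] ⊗ [1, -1, 1] ⊗ [-6, -6, 9] + [1, 1] ⊗ [0, 1, -1] ⊗ [0, 4, 4], so rank(T) ≤ 2.
These bounds meet, so rank(T) = 2.

rank(T) = 2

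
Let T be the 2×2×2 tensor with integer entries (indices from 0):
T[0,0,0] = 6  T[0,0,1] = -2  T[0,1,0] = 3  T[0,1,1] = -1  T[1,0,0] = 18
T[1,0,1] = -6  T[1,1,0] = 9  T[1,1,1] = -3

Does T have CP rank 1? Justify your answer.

The mode-1 fibre T[:,0,0] = [6, 18] gives a = (1, 3) (primitive direction); the mode-2 fibre T[0,:,0] = [6, 3] gives b = (2, 1); then c[k] = T[0,0,k] / (a[0]·b[0]) = [6, -2] / 2 = (3, -1).
Expanding (1, 3) ∘ (2, 1) ∘ (3, -1) reproduces all 8 entries of T, so T = (1, 3) ∘ (2, 1) ∘ (3, -1) and rank(T) ≤ 1.
Equivalently every frontal slice T[:,:,k] is c[k] times the rank-1 matrix (1, 3) ∘ (2, 1). So T has rank 1 (it is nonzero).

Yes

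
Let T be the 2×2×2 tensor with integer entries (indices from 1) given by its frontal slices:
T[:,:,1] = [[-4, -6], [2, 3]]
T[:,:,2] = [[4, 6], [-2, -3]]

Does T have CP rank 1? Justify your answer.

If T = a ⊗ b ⊗ c then every fibre of T is a multiple of the corresponding factor, so read the factors off the fibres through the nonzero entry T[1,1,1] = -4.
The mode-1 fibre T[:,1,1] = [-4, 2] gives a = [2, -1] (primitive direction); the mode-2 fibre T[1,:,1] = [-4, -6] gives b = [2, 3]; then c[k] = T[1,1,k] / (a[1]·b[1]) = [-4, 4] / 4 = [-1, 1].
Expanding [2, -1] ⊗ [2, 3] ⊗ [-1, 1] reproduces all 8 entries of T, so T = [2, -1] ⊗ [2, 3] ⊗ [-1, 1] and rank(T) ≤ 1.
Equivalently every frontal slice T[:,:,k] is c[k] times the rank-1 matrix [2, -1] ⊗ [2, 3]. So T has rank 1 (it is nonzero).

Yes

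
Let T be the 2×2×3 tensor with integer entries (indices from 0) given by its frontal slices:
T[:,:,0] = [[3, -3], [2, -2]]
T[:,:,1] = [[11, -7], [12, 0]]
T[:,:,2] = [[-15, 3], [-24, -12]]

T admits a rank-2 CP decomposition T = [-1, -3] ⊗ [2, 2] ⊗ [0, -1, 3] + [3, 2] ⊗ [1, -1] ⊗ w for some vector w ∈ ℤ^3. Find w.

Subtract the known terms from T to get the rank-1 residual R = [3, 2] ⊗ [1, -1] ⊗ w, so R[i,j,k] = a[i]·b[j]·w[k]. Pick indices with nonzero a[0]·b[0] = (3)·(1) = 3. Only the fibre through (0,0,·) is needed: R[0,0,:] = T[0,0,:] − Σₗ aₗ[0]bₗ[0]cₗ = [3, 11, -15] − (-1)·(2)·[0, -1, 3] = [3, 9, -9]. Then w[k] = R[0,0,k] / 3 for each k, giving w = [3, 9, -9] / 3 = [1, 3, -3].

w = [1, 3, -3]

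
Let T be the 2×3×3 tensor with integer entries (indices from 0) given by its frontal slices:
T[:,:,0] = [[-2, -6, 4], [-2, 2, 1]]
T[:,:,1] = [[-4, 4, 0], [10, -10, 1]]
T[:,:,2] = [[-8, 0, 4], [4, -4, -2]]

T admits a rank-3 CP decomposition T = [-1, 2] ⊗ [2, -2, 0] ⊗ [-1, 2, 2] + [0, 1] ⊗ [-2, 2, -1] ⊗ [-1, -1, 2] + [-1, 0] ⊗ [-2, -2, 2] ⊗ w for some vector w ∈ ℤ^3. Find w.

w = [-2, 0, -2]

Subtract the known terms from T to get the rank-1 residual R = [-1, 0] ⊗ [-2, -2, 2] ⊗ w, so R[i,j,k] = a[i]·b[j]·w[k]. Pick indices with nonzero a[0]·b[0] = (-1)·(-2) = 2. Only the fibre through (0,0,·) is needed: R[0,0,:] = T[0,0,:] − Σₗ aₗ[0]bₗ[0]cₗ = [-2, -4, -8] − (-1)·(2)·[-1, 2, 2] − (0)·(-2)·[-1, -1, 2] = [-4, 0, -4]. Then w[k] = R[0,0,k] / 2 for each k, giving w = [-4, 0, -4] / 2 = [-2, 0, -2].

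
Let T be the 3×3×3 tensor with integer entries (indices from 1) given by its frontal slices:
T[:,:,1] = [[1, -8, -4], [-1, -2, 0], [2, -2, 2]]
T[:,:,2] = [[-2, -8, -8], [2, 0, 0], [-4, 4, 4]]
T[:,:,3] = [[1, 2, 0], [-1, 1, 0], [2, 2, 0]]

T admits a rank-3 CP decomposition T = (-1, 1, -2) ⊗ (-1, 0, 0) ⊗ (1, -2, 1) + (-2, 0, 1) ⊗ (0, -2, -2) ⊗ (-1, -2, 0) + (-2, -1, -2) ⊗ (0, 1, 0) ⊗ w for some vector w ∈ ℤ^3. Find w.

w = (2, 0, -1)

Subtract the known terms from T to get the rank-1 residual R = (-2, -1, -2) ⊗ (0, 1, 0) ⊗ w, so R[i,j,k] = a[i]·b[j]·w[k]. Pick indices with nonzero a[1]·b[2] = (-2)·(1) = -2. Only the fibre through (1,2,·) is needed: R[1,2,:] = T[1,2,:] − Σₗ aₗ[1]bₗ[2]cₗ = [-8, -8, 2] − (-1)·(0)·(1, -2, 1) − (-2)·(-2)·(-1, -2, 0) = [-4, 0, 2]. Then w[k] = R[1,2,k] / -2 for each k, giving w = [-4, 0, 2] / -2 = (2, 0, -1).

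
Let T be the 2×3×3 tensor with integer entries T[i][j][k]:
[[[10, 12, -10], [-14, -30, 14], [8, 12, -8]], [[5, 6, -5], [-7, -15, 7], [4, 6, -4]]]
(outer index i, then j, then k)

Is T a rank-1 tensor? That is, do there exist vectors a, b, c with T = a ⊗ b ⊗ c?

The mode-2 unfolding of T (rows indexed by j, columns by (i,k) = (0,0), (0,1), (0,2), (1,0), (1,1), (1,2)) is [[10, 12, -10, 5, 6, -5], [-14, -30, 14, -7, -15, 7], [8, 12, -8, 4, 6, -4]].
There the 2×2 minor on rows j ∈ {0, 1}, columns (i,k) ∈ {(0,0), (0,1)} is det [[10, 12], [-14, -30]] = -132 ≠ 0, so this unfolding has rank ≥ 2; CP rank is at least every unfolding rank, so rank(T) ≥ 2.
In particular rank(T) ≥ 2 > 1, so T is not rank-1.

No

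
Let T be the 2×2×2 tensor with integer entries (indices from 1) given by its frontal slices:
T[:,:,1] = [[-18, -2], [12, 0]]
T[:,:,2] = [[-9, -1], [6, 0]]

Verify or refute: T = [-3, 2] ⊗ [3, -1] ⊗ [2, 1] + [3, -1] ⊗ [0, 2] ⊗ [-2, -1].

Reconstruct entry (1,2,1) from the claimed factors: Σₗ aₗ[1]bₗ[2]cₗ[1] = (-3)·(-1)·(2) + (3)·(2)·(-2) = -6, but T[1,2,1] = -2. The claim is false.

No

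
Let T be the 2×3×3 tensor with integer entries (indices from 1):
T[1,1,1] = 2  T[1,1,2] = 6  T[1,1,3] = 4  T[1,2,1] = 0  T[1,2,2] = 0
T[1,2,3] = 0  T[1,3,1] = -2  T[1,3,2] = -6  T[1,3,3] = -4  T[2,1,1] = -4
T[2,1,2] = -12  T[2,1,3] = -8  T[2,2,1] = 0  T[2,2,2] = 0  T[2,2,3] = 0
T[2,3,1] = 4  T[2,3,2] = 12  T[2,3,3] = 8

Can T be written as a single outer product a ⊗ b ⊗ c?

Yes

The mode-1 fibre T[:,1,1] = [2, -4] gives a = [1, -2] (primitive direction); the mode-2 fibre T[1,:,1] = [2, 0, -2] gives b = [1, 0, -1]; then c[k] = T[1,1,k] / (a[1]·b[1]) = [2, 6, 4] / 1 = [2, 6, 4].
Expanding [1, -2] ⊗ [1, 0, -1] ⊗ [2, 6, 4] reproduces all 18 entries of T, so T = [1, -2] ⊗ [1, 0, -1] ⊗ [2, 6, 4] and rank(T) ≤ 1.
Equivalently every frontal slice T[:,:,k] is c[k] times the rank-1 matrix [1, -2] ⊗ [1, 0, -1]. So T has rank 1 (it is nonzero).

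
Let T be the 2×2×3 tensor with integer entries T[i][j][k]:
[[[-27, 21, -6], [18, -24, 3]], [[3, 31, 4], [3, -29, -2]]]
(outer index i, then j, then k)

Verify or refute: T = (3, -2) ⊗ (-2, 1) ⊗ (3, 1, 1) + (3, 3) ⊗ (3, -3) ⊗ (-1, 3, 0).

Reconstruct entrywise from the claimed factors. For example, T[0,0,1] = 21 and Σₗ aₗ[0]bₗ[0]cₗ[1] = (3)·(-2)·(1) + (3)·(3)·(3) = 21; checking all 12 entries, every one matches. The claim holds.

Yes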